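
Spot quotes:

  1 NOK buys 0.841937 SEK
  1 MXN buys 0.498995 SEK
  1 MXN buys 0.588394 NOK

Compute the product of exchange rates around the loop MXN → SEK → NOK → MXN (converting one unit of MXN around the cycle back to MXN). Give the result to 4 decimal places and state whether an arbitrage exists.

1.0073 (arbitrage exists)

Around MXN → SEK → NOK → MXN: 1 × 0.498995 ÷ 0.841937 ÷ 0.588394 = 1.007276
Product > 1; profitable direction is MXN → SEK → NOK → MXN.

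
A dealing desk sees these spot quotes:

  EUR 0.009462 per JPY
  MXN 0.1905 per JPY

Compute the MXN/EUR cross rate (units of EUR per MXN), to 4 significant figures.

MXN/EUR = 0.04967

1 MXN ÷ 0.1905 = 5.24934 JPY
5.24934 JPY × 0.009462 = 0.0496693 EUR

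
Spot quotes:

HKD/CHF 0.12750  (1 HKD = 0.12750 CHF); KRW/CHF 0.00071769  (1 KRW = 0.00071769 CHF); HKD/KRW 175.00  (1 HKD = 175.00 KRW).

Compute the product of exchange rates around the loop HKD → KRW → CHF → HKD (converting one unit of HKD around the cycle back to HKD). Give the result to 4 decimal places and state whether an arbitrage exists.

Around HKD → KRW → CHF → HKD: 1 × 175.00 × 0.00071769 ÷ 0.12750 = 0.985065
Product < 1; profitable direction is HKD → CHF → KRW → HKD.

0.9851 (arbitrage exists)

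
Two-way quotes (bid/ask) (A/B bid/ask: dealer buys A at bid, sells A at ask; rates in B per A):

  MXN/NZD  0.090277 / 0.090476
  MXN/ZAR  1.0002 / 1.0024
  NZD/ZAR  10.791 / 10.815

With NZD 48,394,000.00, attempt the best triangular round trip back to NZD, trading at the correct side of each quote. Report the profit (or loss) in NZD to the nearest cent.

Best loop NZD → MXN → ZAR → NZD:
NZD 48,394,000.00 ÷ 0.090476 (buy MXN at ask) = MXN 534,882,178.70
MXN 534,882,178.70 × 1.0002 (sell MXN at bid) = ZAR 534,989,155.14
ZAR 534,989,155.14 ÷ 10.815 (buy NZD at ask) = NZD 49,467,328.26

Net profit: NZD 1,073,328.26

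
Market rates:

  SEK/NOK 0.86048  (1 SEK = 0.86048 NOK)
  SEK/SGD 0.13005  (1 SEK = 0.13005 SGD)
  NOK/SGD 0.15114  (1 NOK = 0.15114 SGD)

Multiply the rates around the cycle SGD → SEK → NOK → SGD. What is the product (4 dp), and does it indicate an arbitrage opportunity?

1.0000 (no arbitrage)

Around SGD → SEK → NOK → SGD: 1 ÷ 0.13005 × 0.86048 × 0.15114 = 1.000023
Product ≈ 1 (deviation 0.002%, within rounding noise).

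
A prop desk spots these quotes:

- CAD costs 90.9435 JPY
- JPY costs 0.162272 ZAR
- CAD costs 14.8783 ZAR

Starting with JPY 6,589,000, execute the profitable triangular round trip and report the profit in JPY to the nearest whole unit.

Profitable loop is JPY → CAD → ZAR → JPY:
JPY 6,589,000 ÷ 90.9435 = CAD 72,451.58
CAD 72,451.58 × 14.8783 = ZAR 1,077,956.30
ZAR 1,077,956.30 ÷ 0.162272 = JPY 6,642,898
Profit = JPY 6,642,898 − JPY 6,589,000

Profit: JPY 53,898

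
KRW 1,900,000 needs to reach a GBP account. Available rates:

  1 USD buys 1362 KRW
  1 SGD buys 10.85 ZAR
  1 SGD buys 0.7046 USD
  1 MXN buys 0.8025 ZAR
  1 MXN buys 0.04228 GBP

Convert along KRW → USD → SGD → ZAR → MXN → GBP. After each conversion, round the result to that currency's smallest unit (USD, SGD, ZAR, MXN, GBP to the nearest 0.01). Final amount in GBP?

GBP 1,131.76

KRW 1,900,000 ÷ 1362 = USD 1,395.01
USD 1,395.01 ÷ 0.7046 = SGD 1,979.86
SGD 1,979.86 × 10.85 = ZAR 21,481.48
ZAR 21,481.48 ÷ 0.8025 = MXN 26,768.20
MXN 26,768.20 × 0.04228 = GBP 1,131.76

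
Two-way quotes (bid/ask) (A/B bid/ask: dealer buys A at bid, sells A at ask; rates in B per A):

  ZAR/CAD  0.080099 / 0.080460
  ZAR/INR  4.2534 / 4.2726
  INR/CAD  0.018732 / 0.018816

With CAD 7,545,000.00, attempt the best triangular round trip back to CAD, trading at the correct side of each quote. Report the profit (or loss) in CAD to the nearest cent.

Net result: CAD -27,614.92 (no profitable arbitrage after spreads)

Best loop CAD → INR → ZAR → CAD:
CAD 7,545,000.00 ÷ 0.018816 (buy INR at ask) = INR 400,988,520.41
INR 400,988,520.41 ÷ 4.2726 (buy ZAR at ask) = ZAR 93,851,172.68
ZAR 93,851,172.68 × 0.080099 (sell ZAR at bid) = CAD 7,517,385.08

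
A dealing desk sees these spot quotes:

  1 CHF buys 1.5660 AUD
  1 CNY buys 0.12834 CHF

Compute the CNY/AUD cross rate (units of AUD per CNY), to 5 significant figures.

CNY/AUD = 0.20098

1 CNY × 0.12834 = 0.12834 CHF
0.12834 CHF × 1.5660 = 0.20098 AUD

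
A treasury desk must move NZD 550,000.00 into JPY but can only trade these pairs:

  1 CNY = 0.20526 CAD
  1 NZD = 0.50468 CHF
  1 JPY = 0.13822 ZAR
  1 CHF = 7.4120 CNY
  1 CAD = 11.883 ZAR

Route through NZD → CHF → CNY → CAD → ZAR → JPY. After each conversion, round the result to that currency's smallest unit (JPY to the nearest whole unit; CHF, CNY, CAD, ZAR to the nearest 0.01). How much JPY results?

NZD 550,000.00 × 0.50468 = CHF 277,574.00
CHF 277,574.00 × 7.4120 = CNY 2,057,378.49
CNY 2,057,378.49 × 0.20526 = CAD 422,297.51
CAD 422,297.51 × 11.883 = ZAR 5,018,161.31
ZAR 5,018,161.31 ÷ 0.13822 = JPY 36,305,609

JPY 36,305,609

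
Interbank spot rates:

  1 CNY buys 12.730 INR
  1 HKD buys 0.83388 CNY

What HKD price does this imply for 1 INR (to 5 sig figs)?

1 INR ÷ 12.730 = 0.0785546 CNY
0.0785546 CNY ÷ 0.83388 = 0.0942037 HKD

INR/HKD = 0.094204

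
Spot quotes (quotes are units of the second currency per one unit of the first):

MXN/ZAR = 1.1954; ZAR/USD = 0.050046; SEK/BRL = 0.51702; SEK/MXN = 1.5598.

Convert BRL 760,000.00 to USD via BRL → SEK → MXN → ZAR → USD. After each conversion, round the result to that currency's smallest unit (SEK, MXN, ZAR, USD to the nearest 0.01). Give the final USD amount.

USD 137,169.57

BRL 760,000.00 ÷ 0.51702 = SEK 1,469,962.48
SEK 1,469,962.48 × 1.5598 = MXN 2,292,847.48
MXN 2,292,847.48 × 1.1954 = ZAR 2,740,869.88
ZAR 2,740,869.88 × 0.050046 = USD 137,169.57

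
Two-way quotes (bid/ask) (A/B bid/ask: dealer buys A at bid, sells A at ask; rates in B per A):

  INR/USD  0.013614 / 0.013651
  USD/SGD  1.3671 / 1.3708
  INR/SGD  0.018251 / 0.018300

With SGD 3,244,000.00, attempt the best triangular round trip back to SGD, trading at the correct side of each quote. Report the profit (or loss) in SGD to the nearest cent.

Net profit: SGD 55,254.25

Best loop SGD → INR → USD → SGD:
SGD 3,244,000.00 ÷ 0.018300 (buy INR at ask) = INR 177,267,759.56
INR 177,267,759.56 × 0.013614 (sell INR at bid) = USD 2,413,323.28
USD 2,413,323.28 × 1.3671 (sell USD at bid) = SGD 3,299,254.25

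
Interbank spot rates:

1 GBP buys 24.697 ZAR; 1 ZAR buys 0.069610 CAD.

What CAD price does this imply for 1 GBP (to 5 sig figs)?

1 GBP × 24.697 = 24.697 ZAR
24.697 ZAR × 0.069610 = 1.71916 CAD

GBP/CAD = 1.7192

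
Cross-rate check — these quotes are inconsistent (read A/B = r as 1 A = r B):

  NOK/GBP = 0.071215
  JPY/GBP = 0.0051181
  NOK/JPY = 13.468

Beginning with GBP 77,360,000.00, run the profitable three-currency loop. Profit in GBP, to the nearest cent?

Profit: GBP 2,563,789.05

Profitable loop is GBP → JPY → NOK → GBP:
GBP 77,360,000.00 ÷ 0.0051181 = JPY 15,114,984,076
JPY 15,114,984,076 ÷ 13.468 = NOK 1,122,288,689.94
NOK 1,122,288,689.94 × 0.071215 = GBP 79,923,789.05
Profit = GBP 79,923,789.05 − GBP 77,360,000.00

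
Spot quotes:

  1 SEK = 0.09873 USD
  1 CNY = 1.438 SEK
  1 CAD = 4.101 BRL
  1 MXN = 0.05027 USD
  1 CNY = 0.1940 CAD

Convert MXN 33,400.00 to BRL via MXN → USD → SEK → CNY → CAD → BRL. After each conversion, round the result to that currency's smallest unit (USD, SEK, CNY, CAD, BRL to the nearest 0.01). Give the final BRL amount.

MXN 33,400.00 × 0.05027 = USD 1,679.02
USD 1,679.02 ÷ 0.09873 = SEK 17,006.18
SEK 17,006.18 ÷ 1.438 = CNY 11,826.27
CNY 11,826.27 × 0.1940 = CAD 2,294.30
CAD 2,294.30 × 4.101 = BRL 9,408.92

BRL 9,408.92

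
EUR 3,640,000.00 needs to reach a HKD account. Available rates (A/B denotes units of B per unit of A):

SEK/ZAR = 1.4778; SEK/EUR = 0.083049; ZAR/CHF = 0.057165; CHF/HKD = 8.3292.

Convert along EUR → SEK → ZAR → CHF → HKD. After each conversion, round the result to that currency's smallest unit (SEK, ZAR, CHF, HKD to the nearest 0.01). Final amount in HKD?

HKD 30,840,125.46

EUR 3,640,000.00 ÷ 0.083049 = SEK 43,829,546.41
SEK 43,829,546.41 × 1.4778 = ZAR 64,771,303.68
ZAR 64,771,303.68 × 0.057165 = CHF 3,702,651.57
CHF 3,702,651.57 × 8.3292 = HKD 30,840,125.46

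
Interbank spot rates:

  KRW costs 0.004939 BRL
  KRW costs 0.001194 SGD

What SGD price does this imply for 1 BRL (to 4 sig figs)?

BRL/SGD = 0.2417

1 BRL ÷ 0.004939 = 202.47 KRW
202.47 KRW × 0.001194 = 0.241749 SGD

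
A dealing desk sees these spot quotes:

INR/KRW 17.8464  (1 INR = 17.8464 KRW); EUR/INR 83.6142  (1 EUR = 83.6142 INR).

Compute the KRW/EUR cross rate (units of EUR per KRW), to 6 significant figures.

1 KRW ÷ 17.8464 = 0.0560337 INR
0.0560337 INR ÷ 83.6142 = 0.000670146 EUR

KRW/EUR = 0.000670146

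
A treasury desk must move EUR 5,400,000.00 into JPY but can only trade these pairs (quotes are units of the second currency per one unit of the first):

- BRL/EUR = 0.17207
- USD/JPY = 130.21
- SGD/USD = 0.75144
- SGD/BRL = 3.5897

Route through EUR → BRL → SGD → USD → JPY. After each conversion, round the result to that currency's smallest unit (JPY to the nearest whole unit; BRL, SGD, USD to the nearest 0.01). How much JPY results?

JPY 855,399,702

EUR 5,400,000.00 ÷ 0.17207 = BRL 31,382,576.86
BRL 31,382,576.86 ÷ 3.5897 = SGD 8,742,395.43
SGD 8,742,395.43 × 0.75144 = USD 6,569,385.62
USD 6,569,385.62 × 130.21 = JPY 855,399,702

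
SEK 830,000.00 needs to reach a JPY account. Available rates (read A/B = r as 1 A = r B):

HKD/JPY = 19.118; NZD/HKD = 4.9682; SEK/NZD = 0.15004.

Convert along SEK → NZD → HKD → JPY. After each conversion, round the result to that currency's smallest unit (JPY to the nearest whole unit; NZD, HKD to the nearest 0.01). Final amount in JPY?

JPY 11,828,418

SEK 830,000.00 × 0.15004 = NZD 124,533.20
NZD 124,533.20 × 4.9682 = HKD 618,705.84
HKD 618,705.84 × 19.118 = JPY 11,828,418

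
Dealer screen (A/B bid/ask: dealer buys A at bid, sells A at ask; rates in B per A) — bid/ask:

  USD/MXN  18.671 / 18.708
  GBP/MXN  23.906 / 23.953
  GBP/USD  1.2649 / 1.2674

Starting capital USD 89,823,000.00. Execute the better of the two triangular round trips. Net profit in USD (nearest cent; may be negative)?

Best loop USD → GBP → MXN → USD:
USD 89,823,000.00 ÷ 1.2674 (buy GBP at ask) = GBP 70,871,863.66
GBP 70,871,863.66 × 23.906 (sell GBP at bid) = MXN 1,694,262,772.61
MXN 1,694,262,772.61 ÷ 18.708 (buy USD at ask) = USD 90,563,543.54

Net profit: USD 740,543.54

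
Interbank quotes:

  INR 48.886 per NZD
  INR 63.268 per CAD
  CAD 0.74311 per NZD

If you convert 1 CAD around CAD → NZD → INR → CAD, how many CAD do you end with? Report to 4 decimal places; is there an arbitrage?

1.0398 (arbitrage exists)

Around CAD → NZD → INR → CAD: 1 ÷ 0.74311 × 48.886 ÷ 63.268 = 1.039794
Product > 1; profitable direction is CAD → NZD → INR → CAD.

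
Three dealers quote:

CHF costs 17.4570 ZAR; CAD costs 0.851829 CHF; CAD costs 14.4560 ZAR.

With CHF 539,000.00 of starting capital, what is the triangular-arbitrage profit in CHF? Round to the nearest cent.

Profit: CHF 15,450.35

Profitable loop is CHF → ZAR → CAD → CHF:
CHF 539,000.00 × 17.4570 = ZAR 9,409,323.00
ZAR 9,409,323.00 ÷ 14.4560 = CAD 650,893.95
CAD 650,893.95 × 0.851829 = CHF 554,450.35
Profit = CHF 554,450.35 − CHF 539,000.00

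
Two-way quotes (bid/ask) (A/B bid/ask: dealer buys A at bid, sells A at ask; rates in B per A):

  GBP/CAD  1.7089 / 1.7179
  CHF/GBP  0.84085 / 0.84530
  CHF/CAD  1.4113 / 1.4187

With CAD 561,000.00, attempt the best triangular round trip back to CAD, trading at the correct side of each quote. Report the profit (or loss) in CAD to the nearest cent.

Net profit: CAD 7,208.17

Best loop CAD → CHF → GBP → CAD:
CAD 561,000.00 ÷ 1.4187 (buy CHF at ask) = CHF 395,432.44
CHF 395,432.44 × 0.84085 (sell CHF at bid) = GBP 332,499.37
GBP 332,499.37 × 1.7089 (sell GBP at bid) = CAD 568,208.17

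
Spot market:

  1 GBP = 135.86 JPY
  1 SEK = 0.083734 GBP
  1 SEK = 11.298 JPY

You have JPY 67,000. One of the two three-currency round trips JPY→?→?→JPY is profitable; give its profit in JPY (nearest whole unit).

Profit: JPY 463

Profitable loop is JPY → SEK → GBP → JPY:
JPY 67,000 ÷ 11.298 = SEK 5,930.25
SEK 5,930.25 × 0.083734 = GBP 496.56
GBP 496.56 × 135.86 = JPY 67,463
Profit = JPY 67,463 − JPY 67,000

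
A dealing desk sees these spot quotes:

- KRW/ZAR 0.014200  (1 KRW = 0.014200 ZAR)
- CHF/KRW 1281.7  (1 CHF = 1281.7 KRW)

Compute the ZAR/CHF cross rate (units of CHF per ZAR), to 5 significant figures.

ZAR/CHF = 0.054945

1 ZAR ÷ 0.014200 = 70.4225 KRW
70.4225 KRW ÷ 1281.7 = 0.0549446 CHF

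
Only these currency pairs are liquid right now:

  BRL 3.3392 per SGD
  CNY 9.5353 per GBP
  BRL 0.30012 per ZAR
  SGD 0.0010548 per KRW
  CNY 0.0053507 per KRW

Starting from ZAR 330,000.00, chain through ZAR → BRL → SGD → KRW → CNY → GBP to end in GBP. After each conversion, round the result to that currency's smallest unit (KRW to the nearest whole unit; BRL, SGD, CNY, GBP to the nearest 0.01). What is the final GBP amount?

ZAR 330,000.00 × 0.30012 = BRL 99,039.60
BRL 99,039.60 ÷ 3.3392 = SGD 29,659.68
SGD 29,659.68 ÷ 0.0010548 = KRW 28,118,771
KRW 28,118,771 × 0.0053507 = CNY 150,455.11
CNY 150,455.11 ÷ 9.5353 = GBP 15,778.75

GBP 15,778.75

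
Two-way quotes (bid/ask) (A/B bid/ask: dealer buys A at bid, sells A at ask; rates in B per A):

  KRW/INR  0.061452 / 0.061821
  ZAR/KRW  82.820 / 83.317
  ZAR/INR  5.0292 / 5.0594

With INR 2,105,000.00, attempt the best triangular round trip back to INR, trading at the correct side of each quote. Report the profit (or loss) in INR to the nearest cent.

Best loop INR → ZAR → KRW → INR:
INR 2,105,000.00 ÷ 5.0594 (buy ZAR at ask) = ZAR 416,057.24
ZAR 416,057.24 × 82.820 (sell ZAR at bid) = KRW 34,457,861
KRW 34,457,861 × 0.061452 (sell KRW at bid) = INR 2,117,504.45

Net profit: INR 12,504.45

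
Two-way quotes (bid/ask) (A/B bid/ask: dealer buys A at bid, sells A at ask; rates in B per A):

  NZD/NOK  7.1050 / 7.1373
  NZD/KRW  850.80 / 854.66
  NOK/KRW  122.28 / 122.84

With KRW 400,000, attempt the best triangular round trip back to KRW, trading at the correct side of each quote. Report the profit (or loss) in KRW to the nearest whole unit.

Net profit: KRW 6,618

Best loop KRW → NZD → NOK → KRW:
KRW 400,000 ÷ 854.66 (buy NZD at ask) = NZD 468.02
NZD 468.02 × 7.1050 (sell NZD at bid) = NOK 3,325.30
NOK 3,325.30 × 122.28 (sell NOK at bid) = KRW 406,618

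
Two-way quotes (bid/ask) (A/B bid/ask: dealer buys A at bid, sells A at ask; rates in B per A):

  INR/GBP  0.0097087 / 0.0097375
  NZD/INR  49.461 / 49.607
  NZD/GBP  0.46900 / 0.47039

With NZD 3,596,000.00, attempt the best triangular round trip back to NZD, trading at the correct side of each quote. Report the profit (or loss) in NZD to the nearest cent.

Net profit: NZD 75,010.08

Best loop NZD → INR → GBP → NZD:
NZD 3,596,000.00 × 49.461 (sell NZD at bid) = INR 177,861,756.00
INR 177,861,756.00 × 0.0097087 (sell INR at bid) = GBP 1,726,806.43
GBP 1,726,806.43 ÷ 0.47039 (buy NZD at ask) = NZD 3,671,010.08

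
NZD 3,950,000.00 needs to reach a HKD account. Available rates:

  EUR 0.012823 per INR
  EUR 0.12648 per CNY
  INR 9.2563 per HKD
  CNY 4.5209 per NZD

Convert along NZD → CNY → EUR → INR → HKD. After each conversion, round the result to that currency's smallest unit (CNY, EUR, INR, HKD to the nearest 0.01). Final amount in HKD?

HKD 19,029,036.10

NZD 3,950,000.00 × 4.5209 = CNY 17,857,555.00
CNY 17,857,555.00 × 0.12648 = EUR 2,258,623.56
EUR 2,258,623.56 ÷ 0.012823 = INR 176,138,466.82
INR 176,138,466.82 ÷ 9.2563 = HKD 19,029,036.10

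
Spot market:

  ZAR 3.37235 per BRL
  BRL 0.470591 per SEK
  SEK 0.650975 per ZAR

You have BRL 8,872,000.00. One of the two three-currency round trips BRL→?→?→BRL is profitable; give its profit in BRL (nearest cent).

Profit: BRL 293,625.37

Profitable loop is BRL → ZAR → SEK → BRL:
BRL 8,872,000.00 × 3.37235 = ZAR 29,919,489.20
ZAR 29,919,489.20 × 0.650975 = SEK 19,476,839.48
SEK 19,476,839.48 × 0.470591 = BRL 9,165,625.37
Profit = BRL 9,165,625.37 − BRL 8,872,000.00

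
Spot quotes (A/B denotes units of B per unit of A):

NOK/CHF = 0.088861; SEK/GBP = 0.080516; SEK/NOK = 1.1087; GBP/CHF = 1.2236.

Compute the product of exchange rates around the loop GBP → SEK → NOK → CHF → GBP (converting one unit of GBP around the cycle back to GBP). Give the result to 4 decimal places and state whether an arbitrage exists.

1.0000 (no arbitrage)

Around GBP → SEK → NOK → CHF → GBP: 1 ÷ 0.080516 × 1.1087 × 0.088861 ÷ 1.2236 = 1.000008
Product ≈ 1 (deviation 0.001%, within rounding noise).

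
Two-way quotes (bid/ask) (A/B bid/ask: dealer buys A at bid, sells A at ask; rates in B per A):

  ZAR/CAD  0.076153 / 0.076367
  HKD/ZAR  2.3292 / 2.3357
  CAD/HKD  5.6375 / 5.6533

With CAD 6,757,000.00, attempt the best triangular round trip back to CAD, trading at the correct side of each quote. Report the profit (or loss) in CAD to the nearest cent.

Best loop CAD → HKD → ZAR → CAD:
CAD 6,757,000.00 × 5.6375 (sell CAD at bid) = HKD 38,092,587.50
HKD 38,092,587.50 × 2.3292 (sell HKD at bid) = ZAR 88,725,254.81
ZAR 88,725,254.81 × 0.076153 (sell ZAR at bid) = CAD 6,756,694.33

Net result: CAD -305.67 (no profitable arbitrage after spreads)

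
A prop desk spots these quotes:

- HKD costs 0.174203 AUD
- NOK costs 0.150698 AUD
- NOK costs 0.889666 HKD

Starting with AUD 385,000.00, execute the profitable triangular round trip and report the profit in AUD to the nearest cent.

Profitable loop is AUD → NOK → HKD → AUD:
AUD 385,000.00 ÷ 0.150698 = NOK 2,554,778.43
NOK 2,554,778.43 × 0.889666 = HKD 2,272,899.51
HKD 2,272,899.51 × 0.174203 = AUD 395,945.91
Profit = AUD 395,945.91 − AUD 385,000.00

Profit: AUD 10,945.91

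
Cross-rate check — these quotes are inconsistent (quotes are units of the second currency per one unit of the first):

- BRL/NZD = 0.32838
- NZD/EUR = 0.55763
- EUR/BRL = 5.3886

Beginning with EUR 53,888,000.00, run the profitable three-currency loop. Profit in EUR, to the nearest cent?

Profitable loop is EUR → NZD → BRL → EUR:
EUR 53,888,000.00 ÷ 0.55763 = NZD 96,637,555.37
NZD 96,637,555.37 ÷ 0.32838 = BRL 294,285,752.39
BRL 294,285,752.39 ÷ 5.3886 = EUR 54,612,654.94
Profit = EUR 54,612,654.94 − EUR 53,888,000.00

Profit: EUR 724,654.94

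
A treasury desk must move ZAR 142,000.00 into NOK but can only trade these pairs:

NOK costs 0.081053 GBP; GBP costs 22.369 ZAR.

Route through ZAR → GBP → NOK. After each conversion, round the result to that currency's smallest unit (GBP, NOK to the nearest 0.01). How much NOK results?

NOK 78,319.99

ZAR 142,000.00 ÷ 22.369 = GBP 6,348.07
GBP 6,348.07 ÷ 0.081053 = NOK 78,319.99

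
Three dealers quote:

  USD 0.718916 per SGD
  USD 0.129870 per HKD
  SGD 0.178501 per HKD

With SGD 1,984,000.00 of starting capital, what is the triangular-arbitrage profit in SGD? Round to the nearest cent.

Profitable loop is SGD → HKD → USD → SGD:
SGD 1,984,000.00 ÷ 0.178501 = HKD 11,114,783.67
HKD 11,114,783.67 × 0.129870 = USD 1,443,476.96
USD 1,443,476.96 ÷ 0.718916 = SGD 2,007,852.04
Profit = SGD 2,007,852.04 − SGD 1,984,000.00

Profit: SGD 23,852.04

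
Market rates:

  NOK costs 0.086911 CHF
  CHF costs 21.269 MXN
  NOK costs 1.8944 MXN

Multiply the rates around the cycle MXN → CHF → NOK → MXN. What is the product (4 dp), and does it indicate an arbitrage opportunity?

1.0248 (arbitrage exists)

Around MXN → CHF → NOK → MXN: 1 ÷ 21.269 ÷ 0.086911 × 1.8944 = 1.024825
Product > 1; profitable direction is MXN → CHF → NOK → MXN.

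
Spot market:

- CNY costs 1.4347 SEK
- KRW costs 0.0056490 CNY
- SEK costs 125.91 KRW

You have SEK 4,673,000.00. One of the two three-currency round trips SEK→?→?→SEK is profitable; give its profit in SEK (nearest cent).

Profit: SEK 95,575.66

Profitable loop is SEK → KRW → CNY → SEK:
SEK 4,673,000.00 × 125.91 = KRW 588,377,430
KRW 588,377,430 × 0.0056490 = CNY 3,323,744.10
CNY 3,323,744.10 × 1.4347 = SEK 4,768,575.66
Profit = SEK 4,768,575.66 − SEK 4,673,000.00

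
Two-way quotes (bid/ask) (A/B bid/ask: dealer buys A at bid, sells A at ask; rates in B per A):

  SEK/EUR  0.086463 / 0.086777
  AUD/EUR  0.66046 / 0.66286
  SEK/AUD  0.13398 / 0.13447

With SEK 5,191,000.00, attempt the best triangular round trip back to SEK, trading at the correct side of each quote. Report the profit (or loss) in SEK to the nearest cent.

Best loop SEK → AUD → EUR → SEK:
SEK 5,191,000.00 × 0.13398 (sell SEK at bid) = AUD 695,490.18
AUD 695,490.18 × 0.66046 (sell AUD at bid) = EUR 459,343.44
EUR 459,343.44 ÷ 0.086777 (buy SEK at ask) = SEK 5,293,377.79

Net profit: SEK 102,377.79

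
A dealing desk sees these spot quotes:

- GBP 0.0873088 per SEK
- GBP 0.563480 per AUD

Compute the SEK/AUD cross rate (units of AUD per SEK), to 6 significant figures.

1 SEK × 0.0873088 = 0.0873088 GBP
0.0873088 GBP ÷ 0.563480 = 0.154946 AUD

SEK/AUD = 0.154946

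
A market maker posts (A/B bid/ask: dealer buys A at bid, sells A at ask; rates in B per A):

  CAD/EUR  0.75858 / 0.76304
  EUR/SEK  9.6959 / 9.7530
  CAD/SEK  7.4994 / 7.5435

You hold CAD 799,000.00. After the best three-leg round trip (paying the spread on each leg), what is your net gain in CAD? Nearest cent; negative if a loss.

Net profit: CAD 6,170.34

Best loop CAD → SEK → EUR → CAD:
CAD 799,000.00 × 7.4994 (sell CAD at bid) = SEK 5,992,020.60
SEK 5,992,020.60 ÷ 9.7530 (buy EUR at ask) = EUR 614,377.18
EUR 614,377.18 ÷ 0.76304 (buy CAD at ask) = CAD 805,170.34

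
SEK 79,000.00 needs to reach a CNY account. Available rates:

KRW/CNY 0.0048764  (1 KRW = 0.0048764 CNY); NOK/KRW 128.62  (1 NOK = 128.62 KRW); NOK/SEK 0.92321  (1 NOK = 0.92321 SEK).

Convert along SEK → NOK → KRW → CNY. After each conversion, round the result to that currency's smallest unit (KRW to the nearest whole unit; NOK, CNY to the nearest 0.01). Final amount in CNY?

SEK 79,000.00 ÷ 0.92321 = NOK 85,571.00
NOK 85,571.00 × 128.62 = KRW 11,006,142
KRW 11,006,142 × 0.0048764 = CNY 53,670.35

CNY 53,670.35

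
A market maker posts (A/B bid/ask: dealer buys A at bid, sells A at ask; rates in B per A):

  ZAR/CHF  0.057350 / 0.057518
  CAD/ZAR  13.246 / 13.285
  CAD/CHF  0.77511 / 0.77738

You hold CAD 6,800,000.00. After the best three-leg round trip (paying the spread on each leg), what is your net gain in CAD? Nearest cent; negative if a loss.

Net profit: CAD 97,741.54

Best loop CAD → CHF → ZAR → CAD:
CAD 6,800,000.00 × 0.77511 (sell CAD at bid) = CHF 5,270,748.00
CHF 5,270,748.00 ÷ 0.057518 (buy ZAR at ask) = ZAR 91,636,496.40
ZAR 91,636,496.40 ÷ 13.285 (buy CAD at ask) = CAD 6,897,741.54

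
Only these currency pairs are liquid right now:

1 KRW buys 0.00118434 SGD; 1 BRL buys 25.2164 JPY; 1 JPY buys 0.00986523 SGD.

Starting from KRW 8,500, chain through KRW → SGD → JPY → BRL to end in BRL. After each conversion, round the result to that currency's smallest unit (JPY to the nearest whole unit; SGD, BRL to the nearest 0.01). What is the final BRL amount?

KRW 8,500 × 0.00118434 = SGD 10.07
SGD 10.07 ÷ 0.00986523 = JPY 1,021
JPY 1,021 ÷ 25.2164 = BRL 40.49

BRL 40.49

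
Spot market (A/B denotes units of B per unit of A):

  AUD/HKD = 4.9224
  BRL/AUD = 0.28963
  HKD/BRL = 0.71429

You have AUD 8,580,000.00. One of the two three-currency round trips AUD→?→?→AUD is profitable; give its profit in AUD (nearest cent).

Profit: AUD 157,401.73

Profitable loop is AUD → HKD → BRL → AUD:
AUD 8,580,000.00 × 4.9224 = HKD 42,234,192.00
HKD 42,234,192.00 × 0.71429 = BRL 30,167,461.00
BRL 30,167,461.00 × 0.28963 = AUD 8,737,401.73
Profit = AUD 8,737,401.73 − AUD 8,580,000.00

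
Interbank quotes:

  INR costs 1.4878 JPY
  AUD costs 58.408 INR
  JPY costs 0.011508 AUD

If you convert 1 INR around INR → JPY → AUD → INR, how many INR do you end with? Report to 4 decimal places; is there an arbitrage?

Around INR → JPY → AUD → INR: 1 × 1.4878 × 0.011508 × 58.408 = 1.000039
Product ≈ 1 (deviation 0.004%, within rounding noise).

1.0000 (no arbitrage)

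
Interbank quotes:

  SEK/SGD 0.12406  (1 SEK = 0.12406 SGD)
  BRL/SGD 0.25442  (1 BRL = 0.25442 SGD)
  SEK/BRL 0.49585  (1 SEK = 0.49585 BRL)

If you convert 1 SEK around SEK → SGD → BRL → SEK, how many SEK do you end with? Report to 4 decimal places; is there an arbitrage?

Around SEK → SGD → BRL → SEK: 1 × 0.12406 ÷ 0.25442 ÷ 0.49585 = 0.983400
Product < 1; profitable direction is SEK → BRL → SGD → SEK.

0.9834 (arbitrage exists)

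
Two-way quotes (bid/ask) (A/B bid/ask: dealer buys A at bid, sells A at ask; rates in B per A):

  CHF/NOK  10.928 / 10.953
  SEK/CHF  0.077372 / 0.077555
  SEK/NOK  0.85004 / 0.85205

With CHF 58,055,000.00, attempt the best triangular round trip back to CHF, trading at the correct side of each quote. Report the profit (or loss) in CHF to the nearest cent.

Best loop CHF → SEK → NOK → CHF:
CHF 58,055,000.00 ÷ 0.077555 (buy SEK at ask) = SEK 748,565,534.14
SEK 748,565,534.14 × 0.85004 (sell SEK at bid) = NOK 636,310,646.64
NOK 636,310,646.64 ÷ 10.953 (buy CHF at ask) = CHF 58,094,645.00

Net profit: CHF 39,645.00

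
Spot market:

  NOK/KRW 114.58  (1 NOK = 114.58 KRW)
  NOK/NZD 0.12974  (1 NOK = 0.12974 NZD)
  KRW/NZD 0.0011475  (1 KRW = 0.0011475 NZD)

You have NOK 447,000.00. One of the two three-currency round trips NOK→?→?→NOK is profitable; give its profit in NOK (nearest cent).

Profit: NOK 5,996.81

Profitable loop is NOK → KRW → NZD → NOK:
NOK 447,000.00 × 114.58 = KRW 51,217,260
KRW 51,217,260 × 0.0011475 = NZD 58,771.81
NZD 58,771.81 ÷ 0.12974 = NOK 452,996.81
Profit = NOK 452,996.81 − NOK 447,000.00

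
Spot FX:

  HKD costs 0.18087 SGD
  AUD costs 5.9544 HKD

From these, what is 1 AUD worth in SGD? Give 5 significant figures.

AUD/SGD = 1.0770

1 AUD × 5.9544 = 5.9544 HKD
5.9544 HKD × 0.18087 = 1.07697 SGD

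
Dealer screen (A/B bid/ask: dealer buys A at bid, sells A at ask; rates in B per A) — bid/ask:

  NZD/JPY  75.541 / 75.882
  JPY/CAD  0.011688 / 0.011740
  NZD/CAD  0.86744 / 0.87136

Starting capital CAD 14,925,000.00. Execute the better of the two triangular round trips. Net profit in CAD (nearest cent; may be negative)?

Best loop CAD → NZD → JPY → CAD:
CAD 14,925,000.00 ÷ 0.87136 (buy NZD at ask) = NZD 17,128,396.99
NZD 17,128,396.99 × 75.541 (sell NZD at bid) = JPY 1,293,896,237
JPY 1,293,896,237 × 0.011688 (sell JPY at bid) = CAD 15,123,059.22

Net profit: CAD 198,059.22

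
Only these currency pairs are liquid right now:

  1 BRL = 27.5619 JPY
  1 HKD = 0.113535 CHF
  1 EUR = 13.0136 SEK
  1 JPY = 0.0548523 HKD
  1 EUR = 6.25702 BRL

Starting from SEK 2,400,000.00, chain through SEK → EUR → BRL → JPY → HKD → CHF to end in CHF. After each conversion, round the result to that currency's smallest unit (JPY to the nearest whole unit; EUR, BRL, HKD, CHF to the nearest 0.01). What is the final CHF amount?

CHF 198,068.35

SEK 2,400,000.00 ÷ 13.0136 = EUR 184,422.45
EUR 184,422.45 × 6.25702 = BRL 1,153,934.96
BRL 1,153,934.96 × 27.5619 = JPY 31,804,640
JPY 31,804,640 × 0.0548523 = HKD 1,744,557.65
HKD 1,744,557.65 × 0.113535 = CHF 198,068.35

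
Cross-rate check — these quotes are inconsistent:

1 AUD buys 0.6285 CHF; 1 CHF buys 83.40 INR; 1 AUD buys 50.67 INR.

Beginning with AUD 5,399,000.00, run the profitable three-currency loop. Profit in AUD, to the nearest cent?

Profitable loop is AUD → CHF → INR → AUD:
AUD 5,399,000.00 × 0.6285 = CHF 3,393,271.50
CHF 3,393,271.50 × 83.40 = INR 282,998,843.10
INR 282,998,843.10 ÷ 50.67 = AUD 5,585,136.04
Profit = AUD 5,585,136.04 − AUD 5,399,000.00

Profit: AUD 186,136.04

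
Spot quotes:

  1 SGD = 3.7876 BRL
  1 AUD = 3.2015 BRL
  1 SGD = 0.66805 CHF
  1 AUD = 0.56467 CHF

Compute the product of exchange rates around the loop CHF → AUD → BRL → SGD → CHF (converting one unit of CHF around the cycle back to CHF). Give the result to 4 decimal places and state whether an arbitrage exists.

Around CHF → AUD → BRL → SGD → CHF: 1 ÷ 0.56467 × 3.2015 ÷ 3.7876 × 0.66805 = 1.000008
Product ≈ 1 (deviation 0.001%, within rounding noise).

1.0000 (no arbitrage)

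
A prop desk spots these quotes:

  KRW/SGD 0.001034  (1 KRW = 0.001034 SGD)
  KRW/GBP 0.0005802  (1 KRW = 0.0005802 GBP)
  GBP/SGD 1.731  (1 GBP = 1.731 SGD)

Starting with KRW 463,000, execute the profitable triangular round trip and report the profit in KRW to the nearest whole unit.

Profitable loop is KRW → SGD → GBP → KRW:
KRW 463,000 × 0.001034 = SGD 478.74
SGD 478.74 ÷ 1.731 = GBP 276.57
GBP 276.57 ÷ 0.0005802 = KRW 476,680
Profit = KRW 476,680 − KRW 463,000

Profit: KRW 13,680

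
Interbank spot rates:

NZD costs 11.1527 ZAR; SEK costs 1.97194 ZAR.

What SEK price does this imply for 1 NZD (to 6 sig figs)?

1 NZD × 11.1527 = 11.1527 ZAR
11.1527 ZAR ÷ 1.97194 = 5.6557 SEK

NZD/SEK = 5.65570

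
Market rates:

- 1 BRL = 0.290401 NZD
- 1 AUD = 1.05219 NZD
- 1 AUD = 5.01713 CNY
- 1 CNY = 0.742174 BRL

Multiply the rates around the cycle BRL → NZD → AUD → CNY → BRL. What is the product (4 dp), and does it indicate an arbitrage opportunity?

Around BRL → NZD → AUD → CNY → BRL: 1 × 0.290401 ÷ 1.05219 × 5.01713 × 0.742174 = 1.027697
Product > 1; profitable direction is BRL → NZD → AUD → CNY → BRL.

1.0277 (arbitrage exists)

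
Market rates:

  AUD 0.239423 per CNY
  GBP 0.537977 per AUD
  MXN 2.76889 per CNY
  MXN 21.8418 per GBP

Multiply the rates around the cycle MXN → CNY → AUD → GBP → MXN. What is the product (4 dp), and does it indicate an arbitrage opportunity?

1.0160 (arbitrage exists)

Around MXN → CNY → AUD → GBP → MXN: 1 ÷ 2.76889 × 0.239423 × 0.537977 × 21.8418 = 1.016043
Product > 1; profitable direction is MXN → CNY → AUD → GBP → MXN.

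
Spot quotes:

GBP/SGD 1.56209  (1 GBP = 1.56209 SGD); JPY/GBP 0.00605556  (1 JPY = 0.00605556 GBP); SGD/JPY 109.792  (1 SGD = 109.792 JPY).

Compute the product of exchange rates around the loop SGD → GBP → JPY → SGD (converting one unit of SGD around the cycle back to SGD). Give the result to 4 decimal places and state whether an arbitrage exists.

Around SGD → GBP → JPY → SGD: 1 ÷ 1.56209 ÷ 0.00605556 ÷ 109.792 = 0.962873
Product < 1; profitable direction is SGD → JPY → GBP → SGD.

0.9629 (arbitrage exists)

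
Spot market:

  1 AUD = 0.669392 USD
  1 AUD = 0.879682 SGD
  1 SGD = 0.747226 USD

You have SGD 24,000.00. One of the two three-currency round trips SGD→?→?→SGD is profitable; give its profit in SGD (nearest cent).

Profit: SGD 440.72

Profitable loop is SGD → AUD → USD → SGD:
SGD 24,000.00 ÷ 0.879682 = AUD 27,282.59
AUD 27,282.59 × 0.669392 = USD 18,262.74
USD 18,262.74 ÷ 0.747226 = SGD 24,440.72
Profit = SGD 24,440.72 − SGD 24,000.00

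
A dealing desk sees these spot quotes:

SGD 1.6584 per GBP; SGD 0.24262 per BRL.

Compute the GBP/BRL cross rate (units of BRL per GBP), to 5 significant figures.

GBP/BRL = 6.8354

1 GBP × 1.6584 = 1.6584 SGD
1.6584 SGD ÷ 0.24262 = 6.83538 BRL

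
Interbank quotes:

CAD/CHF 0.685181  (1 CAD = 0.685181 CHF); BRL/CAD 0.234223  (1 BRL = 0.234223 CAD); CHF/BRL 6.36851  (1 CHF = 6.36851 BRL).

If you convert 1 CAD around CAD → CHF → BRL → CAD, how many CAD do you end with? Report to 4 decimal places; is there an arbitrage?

1.0221 (arbitrage exists)

Around CAD → CHF → BRL → CAD: 1 × 0.685181 × 6.36851 × 0.234223 = 1.022051
Product > 1; profitable direction is CAD → CHF → BRL → CAD.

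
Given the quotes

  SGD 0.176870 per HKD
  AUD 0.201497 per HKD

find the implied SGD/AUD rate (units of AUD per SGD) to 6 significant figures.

SGD/AUD = 1.13924

1 SGD ÷ 0.176870 = 5.65387 HKD
5.65387 HKD × 0.201497 = 1.13924 AUD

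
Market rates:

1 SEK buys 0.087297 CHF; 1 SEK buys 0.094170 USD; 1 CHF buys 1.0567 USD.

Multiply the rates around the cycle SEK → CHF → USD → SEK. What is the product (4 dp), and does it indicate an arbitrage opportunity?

Around SEK → CHF → USD → SEK: 1 × 0.087297 × 1.0567 ÷ 0.094170 = 0.979577
Product < 1; profitable direction is SEK → USD → CHF → SEK.

0.9796 (arbitrage exists)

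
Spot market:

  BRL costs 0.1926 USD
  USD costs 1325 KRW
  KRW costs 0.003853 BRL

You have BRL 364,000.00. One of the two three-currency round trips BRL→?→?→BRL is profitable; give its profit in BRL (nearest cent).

Profit: BRL 6,194.71

Profitable loop is BRL → KRW → USD → BRL:
BRL 364,000.00 ÷ 0.003853 = KRW 94,471,840
KRW 94,471,840 ÷ 1325 = USD 71,299.50
USD 71,299.50 ÷ 0.1926 = BRL 370,194.71
Profit = BRL 370,194.71 − BRL 364,000.00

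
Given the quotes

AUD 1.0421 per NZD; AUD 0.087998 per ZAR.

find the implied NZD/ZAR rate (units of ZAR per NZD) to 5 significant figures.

1 NZD × 1.0421 = 1.0421 AUD
1.0421 AUD ÷ 0.087998 = 11.8423 ZAR

NZD/ZAR = 11.842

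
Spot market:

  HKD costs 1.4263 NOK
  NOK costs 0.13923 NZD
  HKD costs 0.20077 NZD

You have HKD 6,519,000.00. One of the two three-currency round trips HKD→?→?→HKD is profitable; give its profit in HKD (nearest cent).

Profitable loop is HKD → NZD → NOK → HKD:
HKD 6,519,000.00 × 0.20077 = NZD 1,308,819.63
NZD 1,308,819.63 ÷ 0.13923 = NOK 9,400,413.92
NOK 9,400,413.92 ÷ 1.4263 = HKD 6,590,769.07
Profit = HKD 6,590,769.07 − HKD 6,519,000.00

Profit: HKD 71,769.07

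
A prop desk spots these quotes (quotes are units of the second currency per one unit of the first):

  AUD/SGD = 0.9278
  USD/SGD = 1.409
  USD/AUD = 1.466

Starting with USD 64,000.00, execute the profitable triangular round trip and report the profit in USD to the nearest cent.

Profitable loop is USD → SGD → AUD → USD:
USD 64,000.00 × 1.409 = SGD 90,176.00
SGD 90,176.00 ÷ 0.9278 = AUD 97,193.36
AUD 97,193.36 ÷ 1.466 = USD 66,298.34
Profit = USD 66,298.34 − USD 64,000.00

Profit: USD 2,298.34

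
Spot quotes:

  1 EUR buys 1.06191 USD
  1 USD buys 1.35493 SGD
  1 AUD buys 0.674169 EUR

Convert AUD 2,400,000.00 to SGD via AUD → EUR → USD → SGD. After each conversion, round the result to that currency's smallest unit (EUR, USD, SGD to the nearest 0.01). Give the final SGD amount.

SGD 2,328,008.65

AUD 2,400,000.00 × 0.674169 = EUR 1,618,005.60
EUR 1,618,005.60 × 1.06191 = USD 1,718,176.33
USD 1,718,176.33 × 1.35493 = SGD 2,328,008.65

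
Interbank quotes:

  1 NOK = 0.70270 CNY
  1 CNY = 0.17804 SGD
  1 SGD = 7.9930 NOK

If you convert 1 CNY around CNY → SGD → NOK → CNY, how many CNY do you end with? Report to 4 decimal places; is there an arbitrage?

Around CNY → SGD → NOK → CNY: 1 × 0.17804 × 7.9930 × 0.70270 = 0.999994
Product ≈ 1 (deviation 0.001%, within rounding noise).

1.0000 (no arbitrage)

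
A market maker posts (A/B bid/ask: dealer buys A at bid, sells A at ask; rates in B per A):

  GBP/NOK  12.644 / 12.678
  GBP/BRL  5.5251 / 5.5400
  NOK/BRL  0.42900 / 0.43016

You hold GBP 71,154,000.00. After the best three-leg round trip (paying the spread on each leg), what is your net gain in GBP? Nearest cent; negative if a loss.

Net profit: GBP 933,288.69

Best loop GBP → BRL → NOK → GBP:
GBP 71,154,000.00 × 5.5251 (sell GBP at bid) = BRL 393,132,965.40
BRL 393,132,965.40 ÷ 0.43016 (buy NOK at ask) = NOK 913,922,645.99
NOK 913,922,645.99 ÷ 12.678 (buy GBP at ask) = GBP 72,087,288.69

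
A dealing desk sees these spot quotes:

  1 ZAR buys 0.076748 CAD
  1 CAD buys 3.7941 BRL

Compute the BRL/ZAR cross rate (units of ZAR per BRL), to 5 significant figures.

BRL/ZAR = 3.4342

1 BRL ÷ 3.7941 = 0.263567 CAD
0.263567 CAD ÷ 0.076748 = 3.43419 ZAR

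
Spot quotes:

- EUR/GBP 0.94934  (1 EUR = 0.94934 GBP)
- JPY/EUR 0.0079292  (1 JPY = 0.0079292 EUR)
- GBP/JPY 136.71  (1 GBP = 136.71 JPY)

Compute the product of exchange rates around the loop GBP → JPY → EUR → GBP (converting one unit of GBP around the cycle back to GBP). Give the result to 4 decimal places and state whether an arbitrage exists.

Around GBP → JPY → EUR → GBP: 1 × 136.71 × 0.0079292 × 0.94934 = 1.029085
Product > 1; profitable direction is GBP → JPY → EUR → GBP.

1.0291 (arbitrage exists)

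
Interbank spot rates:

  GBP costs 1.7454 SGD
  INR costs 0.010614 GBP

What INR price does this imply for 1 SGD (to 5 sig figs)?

1 SGD ÷ 1.7454 = 0.572935 GBP
0.572935 GBP ÷ 0.010614 = 53.9791 INR

SGD/INR = 53.979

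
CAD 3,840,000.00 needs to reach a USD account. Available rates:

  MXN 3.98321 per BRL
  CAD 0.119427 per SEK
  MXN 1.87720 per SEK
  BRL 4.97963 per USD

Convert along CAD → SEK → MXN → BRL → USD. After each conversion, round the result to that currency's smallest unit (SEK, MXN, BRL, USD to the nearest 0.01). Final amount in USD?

USD 3,043,049.16

CAD 3,840,000.00 ÷ 0.119427 = SEK 32,153,533.12
SEK 32,153,533.12 × 1.87720 = MXN 60,358,612.37
MXN 60,358,612.37 ÷ 3.98321 = BRL 15,153,258.90
BRL 15,153,258.90 ÷ 4.97963 = USD 3,043,049.16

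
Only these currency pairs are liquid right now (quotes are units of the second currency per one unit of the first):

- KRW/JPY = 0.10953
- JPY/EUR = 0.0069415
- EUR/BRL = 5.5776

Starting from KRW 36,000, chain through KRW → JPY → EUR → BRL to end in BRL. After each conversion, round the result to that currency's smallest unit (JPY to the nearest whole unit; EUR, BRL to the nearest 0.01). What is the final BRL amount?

BRL 152.66

KRW 36,000 × 0.10953 = JPY 3,943
JPY 3,943 × 0.0069415 = EUR 27.37
EUR 27.37 × 5.5776 = BRL 152.66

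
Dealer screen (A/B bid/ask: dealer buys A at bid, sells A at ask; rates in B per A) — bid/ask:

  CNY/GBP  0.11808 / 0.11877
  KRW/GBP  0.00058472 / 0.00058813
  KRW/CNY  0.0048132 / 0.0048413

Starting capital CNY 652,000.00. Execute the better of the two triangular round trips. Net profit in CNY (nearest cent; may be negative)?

Best loop CNY → KRW → GBP → CNY:
CNY 652,000.00 ÷ 0.0048413 (buy KRW at ask) = KRW 134,674,571
KRW 134,674,571 × 0.00058472 (sell KRW at bid) = GBP 78,746.92
GBP 78,746.92 ÷ 0.11877 (buy CNY at ask) = CNY 663,020.25

Net profit: CNY 11,020.25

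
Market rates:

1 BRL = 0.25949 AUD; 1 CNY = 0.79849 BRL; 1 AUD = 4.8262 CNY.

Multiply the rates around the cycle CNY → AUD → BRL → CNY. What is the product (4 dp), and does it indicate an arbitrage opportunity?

Around CNY → AUD → BRL → CNY: 1 ÷ 4.8262 ÷ 0.25949 ÷ 0.79849 = 1.000011
Product ≈ 1 (deviation 0.001%, within rounding noise).

1.0000 (no arbitrage)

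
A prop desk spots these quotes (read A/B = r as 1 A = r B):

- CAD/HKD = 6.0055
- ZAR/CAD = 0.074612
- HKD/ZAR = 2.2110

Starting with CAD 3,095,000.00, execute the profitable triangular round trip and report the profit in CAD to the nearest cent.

Profitable loop is CAD → ZAR → HKD → CAD:
CAD 3,095,000.00 ÷ 0.074612 = ZAR 41,481,263.07
ZAR 41,481,263.07 ÷ 2.2110 = HKD 18,761,313.01
HKD 18,761,313.01 ÷ 6.0055 = CAD 3,124,021.82
Profit = CAD 3,124,021.82 − CAD 3,095,000.00

Profit: CAD 29,021.82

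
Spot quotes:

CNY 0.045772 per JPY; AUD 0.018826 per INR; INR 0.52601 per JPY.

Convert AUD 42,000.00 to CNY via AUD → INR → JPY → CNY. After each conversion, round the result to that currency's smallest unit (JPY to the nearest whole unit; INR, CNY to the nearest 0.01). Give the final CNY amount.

CNY 194,132.01

AUD 42,000.00 ÷ 0.018826 = INR 2,230,957.19
INR 2,230,957.19 ÷ 0.52601 = JPY 4,241,283
JPY 4,241,283 × 0.045772 = CNY 194,132.01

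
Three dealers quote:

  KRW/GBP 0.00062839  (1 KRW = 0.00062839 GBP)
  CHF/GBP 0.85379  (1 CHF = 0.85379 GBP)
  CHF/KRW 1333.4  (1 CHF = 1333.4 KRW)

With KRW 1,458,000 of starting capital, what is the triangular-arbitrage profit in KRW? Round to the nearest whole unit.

Profit: KRW 27,658

Profitable loop is KRW → CHF → GBP → KRW:
KRW 1,458,000 ÷ 1333.4 = CHF 1,093.45
CHF 1,093.45 × 0.85379 = GBP 933.57
GBP 933.57 ÷ 0.00062839 = KRW 1,485,658
Profit = KRW 1,485,658 − KRW 1,458,000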